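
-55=-55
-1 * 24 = -24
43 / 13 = 3.31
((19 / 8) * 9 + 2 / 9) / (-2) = -1555 / 144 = -10.80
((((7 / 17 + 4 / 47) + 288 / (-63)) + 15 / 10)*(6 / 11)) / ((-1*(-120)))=-28799 / 2460920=-0.01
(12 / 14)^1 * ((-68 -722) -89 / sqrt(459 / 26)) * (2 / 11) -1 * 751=-67307 / 77 -356 * sqrt(1326) / 3927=-877.42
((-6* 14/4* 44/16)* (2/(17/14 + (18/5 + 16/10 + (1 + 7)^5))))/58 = -8085/133064122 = -0.00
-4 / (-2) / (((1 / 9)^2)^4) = 86093442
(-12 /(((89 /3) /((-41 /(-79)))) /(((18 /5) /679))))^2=705858624 /569788596360025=0.00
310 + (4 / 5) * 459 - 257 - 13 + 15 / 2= 4147 / 10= 414.70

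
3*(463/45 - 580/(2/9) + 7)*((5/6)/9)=-720.20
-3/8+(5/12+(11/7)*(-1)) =-257/168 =-1.53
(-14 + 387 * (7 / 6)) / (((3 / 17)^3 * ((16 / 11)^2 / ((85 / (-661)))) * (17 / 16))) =-2600819375 / 571104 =-4554.02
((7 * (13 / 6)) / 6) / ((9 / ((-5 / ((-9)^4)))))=-455 / 2125764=-0.00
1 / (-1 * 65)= -1 / 65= -0.02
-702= -702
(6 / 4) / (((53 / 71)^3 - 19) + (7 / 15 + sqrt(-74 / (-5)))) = -1566567368587485 / 18068241694699358 - 17293538329335 * sqrt(370) / 18068241694699358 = -0.11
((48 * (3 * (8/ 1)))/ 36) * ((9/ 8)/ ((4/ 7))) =63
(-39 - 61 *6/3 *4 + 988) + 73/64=29577/64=462.14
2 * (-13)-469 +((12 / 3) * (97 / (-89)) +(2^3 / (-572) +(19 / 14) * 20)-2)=-42248737 / 89089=-474.23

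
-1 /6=-0.17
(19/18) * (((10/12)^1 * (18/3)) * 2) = 95/9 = 10.56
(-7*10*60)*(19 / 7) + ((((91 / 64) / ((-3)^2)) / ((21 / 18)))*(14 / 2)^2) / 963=-1053906563 / 92448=-11399.99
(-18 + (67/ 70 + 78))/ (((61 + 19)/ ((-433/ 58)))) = -1847611/ 324800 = -5.69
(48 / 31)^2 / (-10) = -1152 / 4805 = -0.24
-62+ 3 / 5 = -307 / 5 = -61.40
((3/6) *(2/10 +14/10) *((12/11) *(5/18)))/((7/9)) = 24/77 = 0.31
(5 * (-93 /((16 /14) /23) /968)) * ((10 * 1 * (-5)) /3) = 623875 /3872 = 161.12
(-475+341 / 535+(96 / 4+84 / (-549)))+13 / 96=-1411023169 / 3132960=-450.38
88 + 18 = 106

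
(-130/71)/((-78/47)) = 235/213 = 1.10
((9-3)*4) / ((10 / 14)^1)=33.60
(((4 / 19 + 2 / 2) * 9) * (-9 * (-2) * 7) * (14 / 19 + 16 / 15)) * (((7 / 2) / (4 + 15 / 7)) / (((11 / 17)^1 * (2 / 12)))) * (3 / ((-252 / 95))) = -132944301 / 8987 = -14792.96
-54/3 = -18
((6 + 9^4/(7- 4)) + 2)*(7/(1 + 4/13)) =199745/17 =11749.71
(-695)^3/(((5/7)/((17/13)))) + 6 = -7989716447/13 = -614593572.85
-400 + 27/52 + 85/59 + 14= -1178235/3068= -384.04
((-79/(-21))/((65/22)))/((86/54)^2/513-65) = -9848061/502705840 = -0.02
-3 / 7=-0.43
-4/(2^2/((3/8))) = -3/8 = -0.38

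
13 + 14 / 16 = 111 / 8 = 13.88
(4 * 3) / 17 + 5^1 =97 / 17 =5.71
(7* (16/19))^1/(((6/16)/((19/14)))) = 64/3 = 21.33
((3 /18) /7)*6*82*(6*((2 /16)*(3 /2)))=369 /28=13.18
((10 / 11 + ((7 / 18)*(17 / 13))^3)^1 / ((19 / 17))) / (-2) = -2493318413 / 5355793872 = -0.47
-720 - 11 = -731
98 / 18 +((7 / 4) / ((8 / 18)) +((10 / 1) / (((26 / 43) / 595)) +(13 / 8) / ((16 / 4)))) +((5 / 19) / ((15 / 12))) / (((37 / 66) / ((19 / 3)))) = 1364854211 / 138528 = 9852.55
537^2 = 288369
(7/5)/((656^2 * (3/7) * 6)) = 49/38730240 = 0.00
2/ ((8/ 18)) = 9/ 2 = 4.50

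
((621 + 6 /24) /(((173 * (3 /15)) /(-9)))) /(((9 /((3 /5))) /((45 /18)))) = -37275 /1384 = -26.93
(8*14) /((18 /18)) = 112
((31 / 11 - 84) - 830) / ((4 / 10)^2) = -250575 / 44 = -5694.89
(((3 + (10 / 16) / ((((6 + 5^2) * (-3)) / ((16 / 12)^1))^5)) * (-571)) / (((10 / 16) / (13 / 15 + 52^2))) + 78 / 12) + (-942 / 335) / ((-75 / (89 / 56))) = -8816738120810574923876309 / 1189282745760196500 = -7413492.00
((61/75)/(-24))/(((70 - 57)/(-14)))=427/11700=0.04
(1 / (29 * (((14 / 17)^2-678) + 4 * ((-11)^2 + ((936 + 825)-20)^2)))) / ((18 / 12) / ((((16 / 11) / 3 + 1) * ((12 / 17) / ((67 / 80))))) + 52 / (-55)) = 49846720 / 4436039086895991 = 0.00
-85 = -85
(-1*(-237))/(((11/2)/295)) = 139830/11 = 12711.82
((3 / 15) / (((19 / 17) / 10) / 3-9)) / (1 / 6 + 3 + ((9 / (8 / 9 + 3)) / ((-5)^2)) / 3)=-76500 / 10961911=-0.01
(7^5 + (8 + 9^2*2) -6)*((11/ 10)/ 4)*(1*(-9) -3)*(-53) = 29682279/ 10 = 2968227.90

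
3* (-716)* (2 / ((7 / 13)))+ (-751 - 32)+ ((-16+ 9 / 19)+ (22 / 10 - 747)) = -6331872 / 665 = -9521.61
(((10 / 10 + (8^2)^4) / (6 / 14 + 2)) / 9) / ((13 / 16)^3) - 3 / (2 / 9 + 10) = 44255336580001 / 30924972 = 1431055.03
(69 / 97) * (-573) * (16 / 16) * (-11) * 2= 8967.15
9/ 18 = 1/ 2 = 0.50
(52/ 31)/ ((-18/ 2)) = -52/ 279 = -0.19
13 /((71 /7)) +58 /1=4209 /71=59.28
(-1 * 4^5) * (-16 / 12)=4096 / 3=1365.33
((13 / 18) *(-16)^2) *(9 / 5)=1664 / 5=332.80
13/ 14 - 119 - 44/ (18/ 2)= -15493/ 126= -122.96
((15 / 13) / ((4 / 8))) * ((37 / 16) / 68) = 555 / 7072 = 0.08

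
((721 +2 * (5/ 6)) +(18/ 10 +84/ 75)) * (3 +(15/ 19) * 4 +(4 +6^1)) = 16706633/ 1425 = 11723.95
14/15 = 0.93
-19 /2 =-9.50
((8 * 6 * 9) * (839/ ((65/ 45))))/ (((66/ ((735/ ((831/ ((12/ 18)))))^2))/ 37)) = 536646549600/ 10972247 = 48909.45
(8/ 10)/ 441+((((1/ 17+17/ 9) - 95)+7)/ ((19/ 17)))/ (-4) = 19.25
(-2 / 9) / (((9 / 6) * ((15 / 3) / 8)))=-0.24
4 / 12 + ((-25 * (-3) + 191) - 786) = -1559 / 3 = -519.67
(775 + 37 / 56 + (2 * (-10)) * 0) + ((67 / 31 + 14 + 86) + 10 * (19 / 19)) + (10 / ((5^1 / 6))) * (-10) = 1332939 / 1736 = 767.82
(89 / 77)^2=7921 / 5929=1.34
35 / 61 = 0.57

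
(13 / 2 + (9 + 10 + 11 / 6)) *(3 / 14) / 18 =41 / 126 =0.33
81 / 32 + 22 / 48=287 / 96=2.99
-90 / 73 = -1.23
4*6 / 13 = 24 / 13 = 1.85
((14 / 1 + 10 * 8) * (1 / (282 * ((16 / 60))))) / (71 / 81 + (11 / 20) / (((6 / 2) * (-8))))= 16200 / 11063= 1.46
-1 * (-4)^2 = -16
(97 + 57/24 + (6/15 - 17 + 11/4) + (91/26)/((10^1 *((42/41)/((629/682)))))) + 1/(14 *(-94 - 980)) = 1760502479/20509104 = 85.84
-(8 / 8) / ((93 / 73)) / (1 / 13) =-949 / 93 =-10.20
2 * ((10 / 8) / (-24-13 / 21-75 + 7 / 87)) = -3045 / 121238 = -0.03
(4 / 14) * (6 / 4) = 3 / 7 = 0.43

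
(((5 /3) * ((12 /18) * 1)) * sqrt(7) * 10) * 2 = 200 * sqrt(7) /9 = 58.79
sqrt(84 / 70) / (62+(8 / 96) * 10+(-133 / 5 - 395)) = -6 * sqrt(30) / 10763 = -0.00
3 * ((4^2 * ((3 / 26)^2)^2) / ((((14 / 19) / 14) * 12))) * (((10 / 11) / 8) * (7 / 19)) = 2835 / 5026736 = 0.00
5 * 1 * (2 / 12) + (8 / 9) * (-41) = -641 / 18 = -35.61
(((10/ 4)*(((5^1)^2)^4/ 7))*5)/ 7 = 99649.23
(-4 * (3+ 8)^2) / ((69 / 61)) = -29524 / 69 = -427.88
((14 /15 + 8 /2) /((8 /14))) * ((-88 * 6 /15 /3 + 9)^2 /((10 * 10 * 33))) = 435379 /22275000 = 0.02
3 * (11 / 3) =11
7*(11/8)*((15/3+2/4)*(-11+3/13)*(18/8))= -266805/208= -1282.72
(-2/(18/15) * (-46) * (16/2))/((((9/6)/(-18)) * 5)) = -1472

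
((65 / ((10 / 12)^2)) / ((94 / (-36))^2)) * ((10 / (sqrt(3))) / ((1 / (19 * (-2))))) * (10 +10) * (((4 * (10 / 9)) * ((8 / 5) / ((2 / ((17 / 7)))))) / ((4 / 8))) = -9287516160 * sqrt(3) / 15463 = -1040318.82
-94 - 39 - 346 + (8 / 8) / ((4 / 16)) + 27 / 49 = -23248 / 49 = -474.45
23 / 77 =0.30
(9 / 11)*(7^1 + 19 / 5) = 8.84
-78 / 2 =-39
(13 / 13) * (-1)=-1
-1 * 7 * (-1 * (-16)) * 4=-448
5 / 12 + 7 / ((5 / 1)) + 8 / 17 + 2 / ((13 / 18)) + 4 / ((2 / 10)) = 332249 / 13260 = 25.06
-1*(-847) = 847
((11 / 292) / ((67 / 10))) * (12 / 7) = 330 / 34237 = 0.01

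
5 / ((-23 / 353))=-1765 / 23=-76.74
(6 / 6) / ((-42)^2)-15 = -26459 / 1764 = -15.00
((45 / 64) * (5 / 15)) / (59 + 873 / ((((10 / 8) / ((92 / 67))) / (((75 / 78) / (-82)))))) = 0.00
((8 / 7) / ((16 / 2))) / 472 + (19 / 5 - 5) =-19819 / 16520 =-1.20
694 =694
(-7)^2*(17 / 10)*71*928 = 27442352 / 5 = 5488470.40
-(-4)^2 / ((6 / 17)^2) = -1156 / 9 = -128.44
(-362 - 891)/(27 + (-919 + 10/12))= 7518/5347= 1.41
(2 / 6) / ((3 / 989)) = 989 / 9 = 109.89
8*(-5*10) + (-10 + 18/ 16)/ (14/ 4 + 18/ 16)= -14871/ 37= -401.92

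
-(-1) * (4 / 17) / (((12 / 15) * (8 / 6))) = 15 / 68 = 0.22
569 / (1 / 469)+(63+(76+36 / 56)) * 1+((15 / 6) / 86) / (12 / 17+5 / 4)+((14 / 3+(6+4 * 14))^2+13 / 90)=69857791441 / 257355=271445.25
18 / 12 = 3 / 2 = 1.50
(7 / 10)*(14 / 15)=49 / 75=0.65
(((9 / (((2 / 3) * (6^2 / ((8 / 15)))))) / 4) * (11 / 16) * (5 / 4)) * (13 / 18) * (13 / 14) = 1859 / 64512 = 0.03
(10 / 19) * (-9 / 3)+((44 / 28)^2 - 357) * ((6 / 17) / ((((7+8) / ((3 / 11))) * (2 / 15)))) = -18.64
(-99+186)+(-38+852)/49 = 5077/49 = 103.61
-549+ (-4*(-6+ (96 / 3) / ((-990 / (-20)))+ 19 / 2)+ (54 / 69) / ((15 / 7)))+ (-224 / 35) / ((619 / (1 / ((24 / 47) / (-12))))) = -3981575599 / 7047315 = -564.98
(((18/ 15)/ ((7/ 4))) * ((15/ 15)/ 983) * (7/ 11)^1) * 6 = 144/ 54065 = 0.00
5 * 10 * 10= 500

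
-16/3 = -5.33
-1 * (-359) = 359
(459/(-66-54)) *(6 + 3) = -1377/40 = -34.42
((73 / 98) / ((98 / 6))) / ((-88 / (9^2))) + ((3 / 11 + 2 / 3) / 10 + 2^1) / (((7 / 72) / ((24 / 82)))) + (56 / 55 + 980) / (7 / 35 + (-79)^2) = 6.42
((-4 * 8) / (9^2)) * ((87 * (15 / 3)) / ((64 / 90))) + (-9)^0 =-722 / 3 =-240.67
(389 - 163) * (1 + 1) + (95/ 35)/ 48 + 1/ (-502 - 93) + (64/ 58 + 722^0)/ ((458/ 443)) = 86125760807/ 189666960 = 454.09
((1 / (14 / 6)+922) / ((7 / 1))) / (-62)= -6457 / 3038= -2.13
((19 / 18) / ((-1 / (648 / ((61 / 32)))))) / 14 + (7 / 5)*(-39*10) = -244086 / 427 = -571.63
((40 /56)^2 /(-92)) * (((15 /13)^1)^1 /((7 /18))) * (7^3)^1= -3375 /598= -5.64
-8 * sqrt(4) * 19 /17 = -304 /17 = -17.88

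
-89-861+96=-854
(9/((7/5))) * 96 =4320/7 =617.14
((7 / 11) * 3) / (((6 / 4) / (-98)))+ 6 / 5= -6794 / 55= -123.53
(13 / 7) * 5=65 / 7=9.29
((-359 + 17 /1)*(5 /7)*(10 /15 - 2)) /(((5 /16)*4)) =260.57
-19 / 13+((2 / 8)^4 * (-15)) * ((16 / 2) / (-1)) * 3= -23 / 416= -0.06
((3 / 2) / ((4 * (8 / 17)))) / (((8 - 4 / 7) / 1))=357 / 3328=0.11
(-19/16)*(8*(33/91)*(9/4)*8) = -5643/91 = -62.01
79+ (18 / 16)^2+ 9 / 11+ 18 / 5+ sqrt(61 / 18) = sqrt(122) / 6+ 298087 / 3520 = 86.52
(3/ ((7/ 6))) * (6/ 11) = 108/ 77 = 1.40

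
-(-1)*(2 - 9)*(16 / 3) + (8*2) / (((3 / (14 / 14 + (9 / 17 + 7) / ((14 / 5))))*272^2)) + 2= -35.33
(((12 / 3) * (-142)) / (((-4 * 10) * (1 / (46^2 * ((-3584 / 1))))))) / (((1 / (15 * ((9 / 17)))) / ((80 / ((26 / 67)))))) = -38961939824640 / 221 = -176298370247.24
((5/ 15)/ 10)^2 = 1/ 900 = 0.00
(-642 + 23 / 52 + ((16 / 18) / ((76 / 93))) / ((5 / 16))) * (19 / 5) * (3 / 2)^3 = -85106709 / 10400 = -8183.34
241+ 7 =248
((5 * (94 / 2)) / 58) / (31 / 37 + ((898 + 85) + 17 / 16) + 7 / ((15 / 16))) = 1043400 / 255554351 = 0.00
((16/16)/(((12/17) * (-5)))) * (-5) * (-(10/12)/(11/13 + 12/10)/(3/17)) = -93925/28728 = -3.27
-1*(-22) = 22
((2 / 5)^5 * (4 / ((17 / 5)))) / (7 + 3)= 64 / 53125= 0.00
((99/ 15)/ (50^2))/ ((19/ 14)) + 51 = 6056481/ 118750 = 51.00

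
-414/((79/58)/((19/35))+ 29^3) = -456228/26879443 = -0.02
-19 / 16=-1.19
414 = 414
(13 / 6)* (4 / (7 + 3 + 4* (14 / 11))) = 143 / 249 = 0.57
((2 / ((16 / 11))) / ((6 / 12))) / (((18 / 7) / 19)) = 1463 / 72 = 20.32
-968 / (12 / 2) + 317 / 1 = 467 / 3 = 155.67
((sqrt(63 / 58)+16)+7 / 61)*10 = 15*sqrt(406) / 29+9830 / 61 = 171.57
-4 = -4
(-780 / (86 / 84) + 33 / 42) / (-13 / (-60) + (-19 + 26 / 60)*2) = 2749002 / 133343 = 20.62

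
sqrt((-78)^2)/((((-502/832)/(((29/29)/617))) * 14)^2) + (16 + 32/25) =507688902165552/29380139919025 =17.28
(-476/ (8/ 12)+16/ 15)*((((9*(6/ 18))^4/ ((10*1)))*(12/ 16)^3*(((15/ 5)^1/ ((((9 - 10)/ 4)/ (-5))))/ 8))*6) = -109630.21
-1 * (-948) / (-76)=-237 / 19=-12.47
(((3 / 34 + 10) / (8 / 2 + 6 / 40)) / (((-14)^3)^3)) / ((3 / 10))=-25 / 63745051776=-0.00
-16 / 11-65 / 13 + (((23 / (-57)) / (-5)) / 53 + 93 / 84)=-24870851 / 4652340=-5.35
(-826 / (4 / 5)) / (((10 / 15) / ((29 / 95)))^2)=-3125997 / 14440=-216.48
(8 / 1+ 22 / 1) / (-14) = -15 / 7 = -2.14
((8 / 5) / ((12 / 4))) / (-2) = -4 / 15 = -0.27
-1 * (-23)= 23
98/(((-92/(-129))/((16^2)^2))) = 207126528/23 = 9005501.22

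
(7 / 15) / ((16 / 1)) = 7 / 240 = 0.03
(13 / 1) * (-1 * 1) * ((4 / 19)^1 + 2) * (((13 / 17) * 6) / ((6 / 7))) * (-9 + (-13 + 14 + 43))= -1739010 / 323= -5383.93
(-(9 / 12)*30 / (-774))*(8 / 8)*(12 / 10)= 0.03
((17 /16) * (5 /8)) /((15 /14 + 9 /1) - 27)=-595 /15168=-0.04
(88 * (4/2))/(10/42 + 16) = 336/31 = 10.84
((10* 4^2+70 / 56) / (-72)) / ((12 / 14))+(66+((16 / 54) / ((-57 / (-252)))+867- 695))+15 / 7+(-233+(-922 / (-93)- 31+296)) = 74083101 / 263872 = 280.75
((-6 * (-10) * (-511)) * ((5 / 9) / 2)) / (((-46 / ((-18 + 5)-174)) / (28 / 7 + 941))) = -752511375 / 23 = -32717885.87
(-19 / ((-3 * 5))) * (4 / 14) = 38 / 105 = 0.36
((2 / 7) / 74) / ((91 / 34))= 34 / 23569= 0.00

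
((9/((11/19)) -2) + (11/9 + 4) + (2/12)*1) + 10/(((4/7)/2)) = 10679/198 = 53.93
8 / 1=8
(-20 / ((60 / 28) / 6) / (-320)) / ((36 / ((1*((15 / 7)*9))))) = 0.09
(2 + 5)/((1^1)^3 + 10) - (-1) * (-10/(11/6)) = -53/11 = -4.82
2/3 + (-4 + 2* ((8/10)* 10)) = 12.67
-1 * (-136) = 136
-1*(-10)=10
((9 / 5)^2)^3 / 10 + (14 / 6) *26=30031823 / 468750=64.07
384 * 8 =3072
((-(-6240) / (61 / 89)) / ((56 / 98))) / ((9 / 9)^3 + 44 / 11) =194376 / 61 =3186.49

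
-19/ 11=-1.73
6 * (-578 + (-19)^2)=-1302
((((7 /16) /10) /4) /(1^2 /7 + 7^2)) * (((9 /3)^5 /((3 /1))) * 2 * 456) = 226233 /13760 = 16.44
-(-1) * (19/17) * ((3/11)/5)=57/935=0.06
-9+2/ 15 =-133/ 15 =-8.87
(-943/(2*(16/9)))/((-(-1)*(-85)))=8487/2720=3.12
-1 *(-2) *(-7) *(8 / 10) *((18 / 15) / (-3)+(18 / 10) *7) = -136.64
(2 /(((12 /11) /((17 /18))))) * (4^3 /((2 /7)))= 10472 /27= 387.85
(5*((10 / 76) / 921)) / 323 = 25 / 11304354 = 0.00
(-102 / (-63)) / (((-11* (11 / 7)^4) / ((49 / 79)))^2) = 67229109262 / 485626400804523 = 0.00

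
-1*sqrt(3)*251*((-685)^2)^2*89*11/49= -54102670114480625*sqrt(3)/49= -1912419866600382.23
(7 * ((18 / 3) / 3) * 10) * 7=980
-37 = -37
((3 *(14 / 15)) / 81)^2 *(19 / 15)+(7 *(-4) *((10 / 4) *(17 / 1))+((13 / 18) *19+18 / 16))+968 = -4077358333 / 19683000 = -207.15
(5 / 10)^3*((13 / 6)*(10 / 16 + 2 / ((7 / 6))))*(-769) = -1309607 / 2688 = -487.20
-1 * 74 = -74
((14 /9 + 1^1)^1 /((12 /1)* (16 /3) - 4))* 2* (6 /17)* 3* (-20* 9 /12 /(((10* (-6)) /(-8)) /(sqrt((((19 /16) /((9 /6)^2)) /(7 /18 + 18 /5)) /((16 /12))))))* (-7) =161* sqrt(204630) /183090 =0.40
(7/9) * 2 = 14/9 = 1.56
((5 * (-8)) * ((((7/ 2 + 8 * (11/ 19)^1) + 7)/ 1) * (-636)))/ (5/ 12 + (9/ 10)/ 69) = 10093320000/ 11267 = 895830.30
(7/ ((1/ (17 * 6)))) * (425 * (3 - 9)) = -1820700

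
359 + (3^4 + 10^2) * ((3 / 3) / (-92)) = 32847 / 92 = 357.03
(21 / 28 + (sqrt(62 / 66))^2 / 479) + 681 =43105813 / 63228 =681.75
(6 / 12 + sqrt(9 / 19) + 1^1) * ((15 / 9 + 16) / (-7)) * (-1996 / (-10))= -26447 / 35 - 52894 * sqrt(19) / 665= -1102.33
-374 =-374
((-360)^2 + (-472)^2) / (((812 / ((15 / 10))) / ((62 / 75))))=2730976 / 5075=538.12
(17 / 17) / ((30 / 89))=89 / 30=2.97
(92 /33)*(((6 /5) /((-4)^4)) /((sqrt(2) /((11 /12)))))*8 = 23*sqrt(2) /480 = 0.07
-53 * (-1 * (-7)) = -371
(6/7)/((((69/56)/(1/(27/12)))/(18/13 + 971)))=809024/2691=300.64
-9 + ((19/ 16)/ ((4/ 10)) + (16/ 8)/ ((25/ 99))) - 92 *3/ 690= 1.49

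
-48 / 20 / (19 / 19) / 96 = -1 / 40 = -0.02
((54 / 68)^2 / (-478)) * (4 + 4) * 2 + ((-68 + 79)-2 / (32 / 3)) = 11925955 / 1105136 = 10.79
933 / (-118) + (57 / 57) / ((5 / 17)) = -2659 / 590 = -4.51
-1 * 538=-538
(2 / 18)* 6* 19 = 38 / 3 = 12.67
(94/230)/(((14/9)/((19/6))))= 2679/3220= 0.83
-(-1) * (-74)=-74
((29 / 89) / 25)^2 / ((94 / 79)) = 0.00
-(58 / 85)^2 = -3364 / 7225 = -0.47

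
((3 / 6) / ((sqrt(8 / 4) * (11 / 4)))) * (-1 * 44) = -4 * sqrt(2) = -5.66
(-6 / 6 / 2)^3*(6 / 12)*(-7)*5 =35 / 16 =2.19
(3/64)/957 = 1/20416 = 0.00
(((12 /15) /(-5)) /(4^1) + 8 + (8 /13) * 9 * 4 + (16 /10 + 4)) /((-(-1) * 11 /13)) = 11607 /275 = 42.21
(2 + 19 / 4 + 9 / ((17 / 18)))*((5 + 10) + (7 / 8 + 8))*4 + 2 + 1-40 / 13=2748545 / 1768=1554.61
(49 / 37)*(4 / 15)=196 / 555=0.35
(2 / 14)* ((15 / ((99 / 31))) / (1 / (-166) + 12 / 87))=149234 / 29337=5.09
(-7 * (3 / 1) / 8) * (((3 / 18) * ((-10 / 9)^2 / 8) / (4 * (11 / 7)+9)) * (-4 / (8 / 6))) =1225 / 92448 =0.01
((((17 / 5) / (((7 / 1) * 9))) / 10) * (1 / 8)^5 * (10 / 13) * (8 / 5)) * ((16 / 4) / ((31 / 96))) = 17 / 6770400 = 0.00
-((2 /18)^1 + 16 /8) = -19 /9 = -2.11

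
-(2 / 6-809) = 2426 / 3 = 808.67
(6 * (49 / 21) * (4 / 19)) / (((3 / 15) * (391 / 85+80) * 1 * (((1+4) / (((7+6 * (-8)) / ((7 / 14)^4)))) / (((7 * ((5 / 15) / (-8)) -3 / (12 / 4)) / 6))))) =355880 / 72333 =4.92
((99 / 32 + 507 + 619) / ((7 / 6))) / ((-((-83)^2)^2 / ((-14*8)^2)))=-12140016 / 47458321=-0.26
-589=-589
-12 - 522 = -534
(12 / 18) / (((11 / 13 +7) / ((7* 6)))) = 182 / 51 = 3.57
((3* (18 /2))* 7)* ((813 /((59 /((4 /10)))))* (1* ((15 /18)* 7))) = 358533 /59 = 6076.83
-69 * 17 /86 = -1173 /86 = -13.64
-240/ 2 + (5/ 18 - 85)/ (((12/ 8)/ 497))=-761165/ 27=-28191.30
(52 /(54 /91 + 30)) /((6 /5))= 1.42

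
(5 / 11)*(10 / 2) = 2.27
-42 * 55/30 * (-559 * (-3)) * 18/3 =-774774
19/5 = 3.80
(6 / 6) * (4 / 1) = 4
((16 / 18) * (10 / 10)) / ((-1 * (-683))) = 8 / 6147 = 0.00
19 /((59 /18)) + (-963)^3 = -52690324131 /59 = -893056341.20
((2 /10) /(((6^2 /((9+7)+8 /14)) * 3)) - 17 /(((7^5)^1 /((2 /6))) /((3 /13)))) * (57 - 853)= -718694072 /29496285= -24.37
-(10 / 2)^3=-125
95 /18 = 5.28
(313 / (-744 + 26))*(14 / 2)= -2191 / 718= -3.05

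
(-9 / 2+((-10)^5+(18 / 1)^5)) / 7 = 3579127 / 14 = 255651.93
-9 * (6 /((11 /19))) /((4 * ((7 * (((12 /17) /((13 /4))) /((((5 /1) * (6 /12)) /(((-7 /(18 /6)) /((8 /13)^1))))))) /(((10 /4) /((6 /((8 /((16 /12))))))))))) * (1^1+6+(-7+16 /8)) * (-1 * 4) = -218025 /1078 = -202.25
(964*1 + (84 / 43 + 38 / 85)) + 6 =3554124 / 3655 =972.40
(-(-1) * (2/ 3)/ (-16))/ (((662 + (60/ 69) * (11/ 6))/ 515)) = -11845/ 366304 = -0.03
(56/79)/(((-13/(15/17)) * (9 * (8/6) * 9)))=-70/157131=-0.00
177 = 177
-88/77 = -8/7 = -1.14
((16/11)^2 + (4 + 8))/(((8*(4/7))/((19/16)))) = 56791/15488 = 3.67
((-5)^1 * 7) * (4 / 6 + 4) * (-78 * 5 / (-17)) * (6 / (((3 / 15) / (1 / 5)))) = -382200 / 17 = -22482.35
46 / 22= 23 / 11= 2.09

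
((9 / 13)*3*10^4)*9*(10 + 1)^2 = 294030000 / 13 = 22617692.31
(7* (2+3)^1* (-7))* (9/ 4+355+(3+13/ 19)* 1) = -6720595/ 76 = -88428.88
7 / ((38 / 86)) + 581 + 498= 20802 / 19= 1094.84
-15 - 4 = -19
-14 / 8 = -7 / 4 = -1.75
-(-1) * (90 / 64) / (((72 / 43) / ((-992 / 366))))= -6665 / 2928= -2.28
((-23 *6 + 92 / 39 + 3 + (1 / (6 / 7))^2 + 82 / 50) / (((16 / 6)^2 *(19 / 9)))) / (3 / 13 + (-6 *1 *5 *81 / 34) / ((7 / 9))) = 541492959 / 5747545600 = 0.09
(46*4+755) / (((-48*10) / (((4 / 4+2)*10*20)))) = -4695 / 4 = -1173.75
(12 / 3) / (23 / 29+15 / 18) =696 / 283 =2.46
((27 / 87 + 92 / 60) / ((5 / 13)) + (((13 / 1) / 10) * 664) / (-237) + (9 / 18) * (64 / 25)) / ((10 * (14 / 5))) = 41777 / 481110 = 0.09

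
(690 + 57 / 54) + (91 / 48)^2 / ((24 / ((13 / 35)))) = 191078419 / 276480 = 691.11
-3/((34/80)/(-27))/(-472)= -405/1003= -0.40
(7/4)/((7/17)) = 17/4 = 4.25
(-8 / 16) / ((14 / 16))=-4 / 7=-0.57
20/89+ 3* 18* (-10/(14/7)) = -24010/89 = -269.78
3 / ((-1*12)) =-1 / 4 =-0.25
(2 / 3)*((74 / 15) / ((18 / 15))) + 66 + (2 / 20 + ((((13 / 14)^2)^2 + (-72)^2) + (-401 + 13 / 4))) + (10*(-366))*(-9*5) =879343685131 / 5186160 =169555.83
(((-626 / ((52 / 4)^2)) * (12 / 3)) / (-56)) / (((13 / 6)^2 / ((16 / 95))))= 180288 / 18993065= 0.01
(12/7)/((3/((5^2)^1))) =100/7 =14.29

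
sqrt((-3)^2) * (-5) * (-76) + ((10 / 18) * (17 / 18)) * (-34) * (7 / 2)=174565 / 162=1077.56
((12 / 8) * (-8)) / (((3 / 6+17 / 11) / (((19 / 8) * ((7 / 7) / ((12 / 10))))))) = -209 / 18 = -11.61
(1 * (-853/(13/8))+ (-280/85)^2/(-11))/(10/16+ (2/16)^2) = -33926656/41327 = -820.93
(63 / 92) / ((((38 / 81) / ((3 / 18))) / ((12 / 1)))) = 5103 / 1748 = 2.92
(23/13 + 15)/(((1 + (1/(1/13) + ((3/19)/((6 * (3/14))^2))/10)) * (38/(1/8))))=14715/3737188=0.00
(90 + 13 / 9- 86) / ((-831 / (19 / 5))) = -931 / 37395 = -0.02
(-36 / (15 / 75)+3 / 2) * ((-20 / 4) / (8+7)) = 119 / 2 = 59.50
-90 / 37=-2.43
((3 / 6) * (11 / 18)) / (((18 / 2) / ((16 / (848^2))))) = 11 / 14561856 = 0.00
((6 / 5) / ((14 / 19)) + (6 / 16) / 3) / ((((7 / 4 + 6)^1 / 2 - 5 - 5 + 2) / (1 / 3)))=-491 / 3465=-0.14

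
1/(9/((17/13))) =17/117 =0.15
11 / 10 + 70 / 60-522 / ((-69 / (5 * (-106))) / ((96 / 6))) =-22132018 / 345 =-64150.78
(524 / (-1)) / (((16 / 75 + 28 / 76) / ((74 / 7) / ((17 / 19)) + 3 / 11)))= -11815034100 / 1085161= -10887.82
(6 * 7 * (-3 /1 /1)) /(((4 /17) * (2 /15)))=-16065 /4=-4016.25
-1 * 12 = -12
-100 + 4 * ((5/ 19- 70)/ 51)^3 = -100290133400/ 909853209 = -110.23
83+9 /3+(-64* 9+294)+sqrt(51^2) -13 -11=-169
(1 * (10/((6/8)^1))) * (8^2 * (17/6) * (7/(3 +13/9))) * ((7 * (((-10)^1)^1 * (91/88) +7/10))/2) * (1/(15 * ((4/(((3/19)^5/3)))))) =-47703411/680927225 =-0.07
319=319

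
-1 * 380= -380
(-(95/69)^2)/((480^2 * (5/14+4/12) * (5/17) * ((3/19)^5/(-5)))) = 106370736941/51533978112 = 2.06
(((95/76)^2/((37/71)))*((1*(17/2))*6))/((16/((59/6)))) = 1780325/18944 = 93.98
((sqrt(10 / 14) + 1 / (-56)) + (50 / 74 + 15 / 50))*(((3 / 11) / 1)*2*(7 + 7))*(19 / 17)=15.39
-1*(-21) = 21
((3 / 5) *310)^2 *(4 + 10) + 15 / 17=8233863 / 17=484344.88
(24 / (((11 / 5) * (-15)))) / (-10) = 4 / 55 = 0.07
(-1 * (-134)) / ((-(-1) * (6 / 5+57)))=670 / 291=2.30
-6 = -6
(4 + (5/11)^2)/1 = 509/121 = 4.21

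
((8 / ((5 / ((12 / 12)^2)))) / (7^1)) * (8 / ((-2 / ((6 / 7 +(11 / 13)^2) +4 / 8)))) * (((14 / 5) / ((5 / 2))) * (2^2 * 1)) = -251136 / 29575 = -8.49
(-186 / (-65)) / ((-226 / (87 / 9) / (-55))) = 9889 / 1469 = 6.73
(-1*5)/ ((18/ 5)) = -25/ 18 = -1.39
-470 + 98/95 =-44552/95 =-468.97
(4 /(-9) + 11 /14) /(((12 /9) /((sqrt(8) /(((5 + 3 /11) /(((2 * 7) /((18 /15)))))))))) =2365 * sqrt(2) /2088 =1.60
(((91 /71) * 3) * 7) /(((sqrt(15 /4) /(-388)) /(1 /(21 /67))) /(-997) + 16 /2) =41078449096557669888 /12209607057479779679 - 2080231479144 * sqrt(15) /12209607057479779679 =3.36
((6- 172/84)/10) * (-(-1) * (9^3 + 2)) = 60673/210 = 288.92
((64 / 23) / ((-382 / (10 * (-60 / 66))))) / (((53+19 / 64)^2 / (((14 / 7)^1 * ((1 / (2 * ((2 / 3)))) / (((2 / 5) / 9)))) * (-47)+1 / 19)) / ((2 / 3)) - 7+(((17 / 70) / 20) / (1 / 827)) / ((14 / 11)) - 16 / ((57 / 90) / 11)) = -18388251607040000 / 77664461858058104161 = -0.00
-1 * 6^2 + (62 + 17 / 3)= 95 / 3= 31.67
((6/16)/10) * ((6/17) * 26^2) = 1521/170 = 8.95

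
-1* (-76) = 76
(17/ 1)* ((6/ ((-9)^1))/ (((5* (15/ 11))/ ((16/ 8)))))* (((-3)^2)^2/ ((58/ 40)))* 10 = -53856/ 29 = -1857.10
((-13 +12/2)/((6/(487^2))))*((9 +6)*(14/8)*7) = -406744835/8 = -50843104.38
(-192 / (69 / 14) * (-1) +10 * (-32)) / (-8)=808 / 23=35.13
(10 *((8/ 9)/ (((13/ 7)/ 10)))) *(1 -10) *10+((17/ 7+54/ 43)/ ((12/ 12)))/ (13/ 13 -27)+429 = -30355755/ 7826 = -3878.83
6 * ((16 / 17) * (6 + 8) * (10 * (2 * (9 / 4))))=60480 / 17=3557.65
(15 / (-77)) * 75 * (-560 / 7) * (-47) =-54935.06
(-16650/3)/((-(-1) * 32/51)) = -141525/16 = -8845.31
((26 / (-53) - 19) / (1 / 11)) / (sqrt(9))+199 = 20278 / 159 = 127.53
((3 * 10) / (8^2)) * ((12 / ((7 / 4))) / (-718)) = -45 / 10052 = -0.00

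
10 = 10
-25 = -25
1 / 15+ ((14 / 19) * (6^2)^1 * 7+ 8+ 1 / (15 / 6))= 55333 / 285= 194.15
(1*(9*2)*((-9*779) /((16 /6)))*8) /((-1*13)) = 378594 /13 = 29122.62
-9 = -9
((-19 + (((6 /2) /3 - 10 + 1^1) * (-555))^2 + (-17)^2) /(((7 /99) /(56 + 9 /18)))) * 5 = 551347659225 /7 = 78763951317.86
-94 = -94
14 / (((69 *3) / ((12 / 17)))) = 56 / 1173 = 0.05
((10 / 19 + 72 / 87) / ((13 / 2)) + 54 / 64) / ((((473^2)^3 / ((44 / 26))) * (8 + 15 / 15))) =241145 / 13651329674394222102864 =0.00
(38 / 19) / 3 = 2 / 3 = 0.67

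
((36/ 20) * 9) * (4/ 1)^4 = 20736/ 5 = 4147.20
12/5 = 2.40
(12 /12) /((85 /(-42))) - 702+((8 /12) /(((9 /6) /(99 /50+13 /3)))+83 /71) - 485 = -1183.52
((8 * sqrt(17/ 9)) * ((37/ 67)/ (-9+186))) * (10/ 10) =296 * sqrt(17)/ 35577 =0.03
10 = 10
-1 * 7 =-7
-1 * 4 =-4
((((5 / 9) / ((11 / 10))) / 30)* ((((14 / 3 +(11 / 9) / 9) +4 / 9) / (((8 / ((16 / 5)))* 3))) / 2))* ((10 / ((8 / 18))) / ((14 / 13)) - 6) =59075 / 673596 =0.09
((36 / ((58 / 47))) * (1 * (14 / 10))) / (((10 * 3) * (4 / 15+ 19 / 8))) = 23688 / 45965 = 0.52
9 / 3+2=5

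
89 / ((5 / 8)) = 712 / 5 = 142.40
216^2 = 46656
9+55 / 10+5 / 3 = 97 / 6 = 16.17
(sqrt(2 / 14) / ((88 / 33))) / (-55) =-3 * sqrt(7) / 3080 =-0.00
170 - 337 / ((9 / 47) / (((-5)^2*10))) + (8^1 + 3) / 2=-7916341 / 18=-439796.72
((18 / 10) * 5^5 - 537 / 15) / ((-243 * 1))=-27946 / 1215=-23.00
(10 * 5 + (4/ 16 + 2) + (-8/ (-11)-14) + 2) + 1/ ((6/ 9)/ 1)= 1869/ 44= 42.48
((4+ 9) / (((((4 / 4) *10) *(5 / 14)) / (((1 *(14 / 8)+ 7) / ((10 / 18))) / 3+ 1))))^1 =91 / 4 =22.75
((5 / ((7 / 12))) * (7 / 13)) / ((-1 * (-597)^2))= -20 / 1544439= -0.00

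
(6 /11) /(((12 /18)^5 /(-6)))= -2187 /88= -24.85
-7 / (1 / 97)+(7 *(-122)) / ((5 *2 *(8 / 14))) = -16569 / 20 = -828.45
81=81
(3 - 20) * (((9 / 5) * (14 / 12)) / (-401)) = 0.09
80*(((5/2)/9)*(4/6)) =400/27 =14.81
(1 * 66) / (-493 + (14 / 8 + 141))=-0.19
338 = 338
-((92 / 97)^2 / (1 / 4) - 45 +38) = 32007 / 9409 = 3.40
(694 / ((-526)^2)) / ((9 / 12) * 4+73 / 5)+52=633036423 / 12173744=52.00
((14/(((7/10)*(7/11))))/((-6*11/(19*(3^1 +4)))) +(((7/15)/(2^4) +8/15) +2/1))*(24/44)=-2917/88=-33.15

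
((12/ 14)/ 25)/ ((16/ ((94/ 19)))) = 141/ 13300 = 0.01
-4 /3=-1.33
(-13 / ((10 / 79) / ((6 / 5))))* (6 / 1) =-18486 / 25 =-739.44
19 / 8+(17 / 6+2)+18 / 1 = 605 / 24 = 25.21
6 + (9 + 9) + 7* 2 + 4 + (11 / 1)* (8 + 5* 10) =680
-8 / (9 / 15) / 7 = -40 / 21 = -1.90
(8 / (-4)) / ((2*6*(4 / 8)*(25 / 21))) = -7 / 25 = -0.28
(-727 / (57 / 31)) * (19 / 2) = -22537 / 6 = -3756.17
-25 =-25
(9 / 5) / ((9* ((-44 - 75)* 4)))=-1 / 2380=-0.00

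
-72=-72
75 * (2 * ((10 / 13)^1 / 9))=500 / 39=12.82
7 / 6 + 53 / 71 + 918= 391883 / 426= 919.91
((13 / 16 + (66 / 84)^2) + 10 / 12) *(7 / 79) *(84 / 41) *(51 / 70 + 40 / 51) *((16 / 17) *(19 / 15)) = 1092481874 / 1474311825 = 0.74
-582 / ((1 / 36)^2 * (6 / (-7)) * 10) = 439992 / 5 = 87998.40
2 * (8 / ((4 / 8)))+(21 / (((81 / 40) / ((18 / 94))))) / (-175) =22552 / 705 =31.99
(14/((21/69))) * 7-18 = 304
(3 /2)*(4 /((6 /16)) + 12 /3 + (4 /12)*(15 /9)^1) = 137 /6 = 22.83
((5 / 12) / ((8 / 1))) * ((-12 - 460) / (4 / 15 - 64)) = 1475 / 3824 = 0.39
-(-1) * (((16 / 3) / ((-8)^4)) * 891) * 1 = 297 / 256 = 1.16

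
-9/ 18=-1/ 2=-0.50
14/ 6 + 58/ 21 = 107/ 21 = 5.10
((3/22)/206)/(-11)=-3/49852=-0.00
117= 117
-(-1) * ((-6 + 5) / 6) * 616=-308 / 3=-102.67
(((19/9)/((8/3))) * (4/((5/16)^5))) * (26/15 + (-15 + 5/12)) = -640024576/46875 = -13653.86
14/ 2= 7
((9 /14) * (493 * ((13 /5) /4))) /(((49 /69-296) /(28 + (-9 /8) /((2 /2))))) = -171139527 /9128000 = -18.75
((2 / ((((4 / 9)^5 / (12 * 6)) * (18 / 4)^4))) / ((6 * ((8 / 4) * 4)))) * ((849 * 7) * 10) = 802305 / 32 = 25072.03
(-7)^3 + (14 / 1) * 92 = 945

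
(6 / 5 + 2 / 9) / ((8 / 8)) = 64 / 45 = 1.42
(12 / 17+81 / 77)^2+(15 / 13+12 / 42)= 100896386 / 22275253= 4.53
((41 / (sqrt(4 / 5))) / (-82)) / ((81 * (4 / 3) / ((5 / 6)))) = -5 * sqrt(5) / 2592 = -0.00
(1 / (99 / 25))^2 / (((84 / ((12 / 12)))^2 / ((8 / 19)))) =0.00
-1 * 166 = -166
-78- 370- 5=-453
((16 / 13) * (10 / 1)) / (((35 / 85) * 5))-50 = -4006 / 91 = -44.02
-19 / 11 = -1.73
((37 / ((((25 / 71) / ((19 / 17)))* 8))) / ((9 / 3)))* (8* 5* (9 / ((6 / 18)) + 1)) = 1397564 / 255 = 5480.64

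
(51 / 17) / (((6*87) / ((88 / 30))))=22 / 1305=0.02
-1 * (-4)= 4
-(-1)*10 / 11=10 / 11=0.91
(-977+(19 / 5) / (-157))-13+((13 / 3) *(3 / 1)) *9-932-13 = -1427149 / 785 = -1818.02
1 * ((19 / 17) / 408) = 19 / 6936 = 0.00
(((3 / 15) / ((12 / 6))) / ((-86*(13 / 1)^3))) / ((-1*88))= 1 / 166268960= 0.00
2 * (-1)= -2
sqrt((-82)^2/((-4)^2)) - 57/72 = 473/24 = 19.71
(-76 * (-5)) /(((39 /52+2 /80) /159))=2416800 /31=77961.29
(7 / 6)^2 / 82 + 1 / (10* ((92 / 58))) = 27037 / 339480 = 0.08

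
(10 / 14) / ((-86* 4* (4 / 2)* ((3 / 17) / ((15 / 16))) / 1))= -425 / 77056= -0.01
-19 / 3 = -6.33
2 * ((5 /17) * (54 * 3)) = 95.29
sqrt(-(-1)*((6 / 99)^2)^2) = 4 / 1089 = 0.00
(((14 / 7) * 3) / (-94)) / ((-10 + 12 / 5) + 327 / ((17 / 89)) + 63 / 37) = -9435 / 252178876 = -0.00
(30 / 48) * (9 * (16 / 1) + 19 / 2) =1535 / 16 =95.94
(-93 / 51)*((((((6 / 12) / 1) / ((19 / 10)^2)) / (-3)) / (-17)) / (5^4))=-62 / 7824675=-0.00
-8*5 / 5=-8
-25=-25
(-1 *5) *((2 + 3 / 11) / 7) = -125 / 77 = -1.62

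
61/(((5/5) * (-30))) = -61/30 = -2.03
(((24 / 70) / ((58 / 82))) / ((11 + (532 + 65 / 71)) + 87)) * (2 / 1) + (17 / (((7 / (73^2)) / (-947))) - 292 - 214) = -557262852521211 / 45466925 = -12256444.71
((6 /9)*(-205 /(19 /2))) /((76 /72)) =-4920 /361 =-13.63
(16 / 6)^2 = 7.11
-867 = -867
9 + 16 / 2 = 17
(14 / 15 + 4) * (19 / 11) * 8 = 68.17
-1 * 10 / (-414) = 5 / 207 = 0.02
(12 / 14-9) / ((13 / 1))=-57 / 91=-0.63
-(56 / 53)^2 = -3136 / 2809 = -1.12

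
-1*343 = -343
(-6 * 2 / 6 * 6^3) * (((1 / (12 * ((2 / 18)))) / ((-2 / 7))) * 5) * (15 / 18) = 4725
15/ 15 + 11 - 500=-488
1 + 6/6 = 2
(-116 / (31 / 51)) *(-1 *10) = 59160 / 31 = 1908.39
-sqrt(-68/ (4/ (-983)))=-sqrt(16711)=-129.27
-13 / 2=-6.50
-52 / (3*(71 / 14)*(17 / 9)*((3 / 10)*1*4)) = -1820 / 1207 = -1.51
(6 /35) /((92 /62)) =93 /805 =0.12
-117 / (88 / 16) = -234 / 11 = -21.27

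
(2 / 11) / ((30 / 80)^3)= 1024 / 297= 3.45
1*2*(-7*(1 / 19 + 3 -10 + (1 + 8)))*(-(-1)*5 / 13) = -210 / 19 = -11.05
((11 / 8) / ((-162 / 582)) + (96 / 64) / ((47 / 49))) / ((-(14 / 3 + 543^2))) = 34273 / 2993354424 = 0.00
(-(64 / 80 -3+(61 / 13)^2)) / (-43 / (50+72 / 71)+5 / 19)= 384142076 / 11237655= 34.18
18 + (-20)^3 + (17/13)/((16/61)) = -1659219/208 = -7977.01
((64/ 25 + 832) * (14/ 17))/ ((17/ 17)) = 292096/ 425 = 687.28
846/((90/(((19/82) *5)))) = 10.89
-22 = -22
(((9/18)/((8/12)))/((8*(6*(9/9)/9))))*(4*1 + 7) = 99/64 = 1.55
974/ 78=487/ 39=12.49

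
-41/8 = -5.12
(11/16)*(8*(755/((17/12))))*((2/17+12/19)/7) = 12058860/38437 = 313.73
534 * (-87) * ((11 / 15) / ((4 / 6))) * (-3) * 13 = 9965241 / 5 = 1993048.20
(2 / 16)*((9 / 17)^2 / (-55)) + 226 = 28738079 / 127160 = 226.00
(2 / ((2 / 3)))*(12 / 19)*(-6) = -216 / 19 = -11.37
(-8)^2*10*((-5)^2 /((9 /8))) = 128000 /9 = 14222.22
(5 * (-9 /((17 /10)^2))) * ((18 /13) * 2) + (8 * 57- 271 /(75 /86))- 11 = 25679233 /281775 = 91.13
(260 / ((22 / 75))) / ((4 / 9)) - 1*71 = 42313 / 22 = 1923.32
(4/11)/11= 4/121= 0.03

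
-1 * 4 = -4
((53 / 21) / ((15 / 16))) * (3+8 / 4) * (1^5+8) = 121.14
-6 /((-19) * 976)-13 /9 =-120509 /83448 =-1.44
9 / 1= 9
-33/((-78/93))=1023/26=39.35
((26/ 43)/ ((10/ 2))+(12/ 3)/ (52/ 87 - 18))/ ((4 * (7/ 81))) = -358992/ 1139285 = -0.32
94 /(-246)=-47 /123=-0.38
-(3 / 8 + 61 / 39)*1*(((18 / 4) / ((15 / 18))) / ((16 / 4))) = -1089 / 416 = -2.62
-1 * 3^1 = -3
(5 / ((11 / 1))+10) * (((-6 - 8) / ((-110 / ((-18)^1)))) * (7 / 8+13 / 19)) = -37.34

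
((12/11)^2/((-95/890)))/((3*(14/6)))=-25632/16093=-1.59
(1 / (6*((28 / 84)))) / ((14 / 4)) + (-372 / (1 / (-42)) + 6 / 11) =1203101 / 77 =15624.69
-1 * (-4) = 4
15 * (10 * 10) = 1500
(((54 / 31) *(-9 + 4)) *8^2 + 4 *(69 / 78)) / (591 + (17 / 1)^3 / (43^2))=-206361343 / 221180908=-0.93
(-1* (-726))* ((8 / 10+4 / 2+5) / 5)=28314 / 25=1132.56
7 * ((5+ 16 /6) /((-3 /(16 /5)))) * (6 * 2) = -686.93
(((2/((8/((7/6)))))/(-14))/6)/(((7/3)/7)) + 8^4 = 393215/96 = 4095.99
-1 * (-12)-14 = -2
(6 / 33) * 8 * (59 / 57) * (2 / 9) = 1888 / 5643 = 0.33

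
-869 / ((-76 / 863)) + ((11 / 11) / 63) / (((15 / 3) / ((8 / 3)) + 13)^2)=669059971285 / 67802868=9867.72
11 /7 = 1.57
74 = 74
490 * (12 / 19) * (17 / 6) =16660 / 19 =876.84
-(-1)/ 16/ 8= 1/ 128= 0.01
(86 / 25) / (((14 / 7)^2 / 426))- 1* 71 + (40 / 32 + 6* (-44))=3261 / 100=32.61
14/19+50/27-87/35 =1849/17955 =0.10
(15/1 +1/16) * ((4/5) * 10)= 241/2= 120.50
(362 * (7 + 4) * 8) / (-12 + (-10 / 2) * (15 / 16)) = -509696 / 267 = -1908.97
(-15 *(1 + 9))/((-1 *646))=75/323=0.23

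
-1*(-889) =889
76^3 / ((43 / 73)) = 745238.33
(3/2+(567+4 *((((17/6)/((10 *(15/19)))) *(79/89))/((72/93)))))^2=75082645743064129/230976360000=325066.36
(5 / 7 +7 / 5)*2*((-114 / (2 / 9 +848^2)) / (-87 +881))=-37962 / 44963789255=-0.00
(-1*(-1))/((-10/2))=-1/5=-0.20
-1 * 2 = -2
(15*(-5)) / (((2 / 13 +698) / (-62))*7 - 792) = 30225 / 350942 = 0.09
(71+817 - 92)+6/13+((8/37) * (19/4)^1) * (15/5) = 384580/481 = 799.54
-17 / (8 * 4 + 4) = -17 / 36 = -0.47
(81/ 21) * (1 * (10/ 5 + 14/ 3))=180/ 7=25.71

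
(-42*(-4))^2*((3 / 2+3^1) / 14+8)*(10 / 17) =2348640 / 17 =138155.29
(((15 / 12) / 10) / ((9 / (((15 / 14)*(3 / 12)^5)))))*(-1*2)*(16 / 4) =-5 / 43008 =-0.00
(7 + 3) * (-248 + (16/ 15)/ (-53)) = -394352/ 159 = -2480.20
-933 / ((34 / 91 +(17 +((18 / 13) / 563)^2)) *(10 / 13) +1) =-4548063612183 / 70021327501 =-64.95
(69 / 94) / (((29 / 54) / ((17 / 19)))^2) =29073978 / 14269247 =2.04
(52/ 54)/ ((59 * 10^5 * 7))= 13/ 557550000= 0.00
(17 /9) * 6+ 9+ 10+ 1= 94 /3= 31.33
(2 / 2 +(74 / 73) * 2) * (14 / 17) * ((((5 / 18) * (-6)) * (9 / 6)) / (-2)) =455 / 146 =3.12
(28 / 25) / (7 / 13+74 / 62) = 5642 / 8725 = 0.65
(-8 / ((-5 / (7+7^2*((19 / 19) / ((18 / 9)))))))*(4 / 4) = 252 / 5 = 50.40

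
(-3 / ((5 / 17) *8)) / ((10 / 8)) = -51 / 50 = -1.02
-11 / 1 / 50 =-11 / 50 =-0.22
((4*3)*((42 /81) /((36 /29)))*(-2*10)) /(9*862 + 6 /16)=-64960 /5027427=-0.01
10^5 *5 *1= 500000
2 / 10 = 1 / 5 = 0.20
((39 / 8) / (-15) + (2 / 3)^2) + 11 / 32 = 667 / 1440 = 0.46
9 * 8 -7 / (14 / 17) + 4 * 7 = 183 / 2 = 91.50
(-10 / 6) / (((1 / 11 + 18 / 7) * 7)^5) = -161051 / 217230376875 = -0.00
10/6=5/3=1.67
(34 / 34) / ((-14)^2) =1 / 196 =0.01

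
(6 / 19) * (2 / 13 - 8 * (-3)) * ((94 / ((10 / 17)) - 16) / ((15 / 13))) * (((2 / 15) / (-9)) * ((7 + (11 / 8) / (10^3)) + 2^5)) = -35220737713 / 64125000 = -549.25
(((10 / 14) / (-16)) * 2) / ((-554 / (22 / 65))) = 0.00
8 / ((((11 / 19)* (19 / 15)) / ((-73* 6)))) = -52560 / 11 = -4778.18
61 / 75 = 0.81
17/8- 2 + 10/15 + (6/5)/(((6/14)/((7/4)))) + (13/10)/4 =361/60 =6.02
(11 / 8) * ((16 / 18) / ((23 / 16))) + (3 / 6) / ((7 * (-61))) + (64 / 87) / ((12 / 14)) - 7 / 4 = -437725 / 10253124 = -0.04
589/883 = 0.67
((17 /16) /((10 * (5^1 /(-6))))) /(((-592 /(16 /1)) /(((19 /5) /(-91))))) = -969 /6734000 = -0.00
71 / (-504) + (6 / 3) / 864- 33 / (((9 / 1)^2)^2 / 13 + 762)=-248393 / 1508976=-0.16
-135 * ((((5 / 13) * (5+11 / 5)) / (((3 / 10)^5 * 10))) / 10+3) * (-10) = 252650 / 13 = 19434.62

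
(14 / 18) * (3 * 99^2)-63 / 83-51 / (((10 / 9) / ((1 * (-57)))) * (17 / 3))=19363851 / 830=23329.94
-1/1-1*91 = -92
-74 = -74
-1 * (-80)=80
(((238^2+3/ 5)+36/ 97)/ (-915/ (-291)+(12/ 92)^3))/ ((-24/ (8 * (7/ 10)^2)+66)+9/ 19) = 311197634727847/ 1043267292990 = 298.29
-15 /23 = -0.65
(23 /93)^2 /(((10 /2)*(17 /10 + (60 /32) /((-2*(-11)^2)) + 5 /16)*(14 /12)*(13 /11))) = 11265584 /2545611159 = 0.00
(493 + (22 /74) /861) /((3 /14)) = 31411024 /13653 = 2300.67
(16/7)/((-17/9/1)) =-144/119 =-1.21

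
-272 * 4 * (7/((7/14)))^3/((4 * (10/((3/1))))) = -223910.40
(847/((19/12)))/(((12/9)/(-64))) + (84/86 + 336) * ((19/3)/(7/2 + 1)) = -61773068/2451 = -25203.21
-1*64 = -64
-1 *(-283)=283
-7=-7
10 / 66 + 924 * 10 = 9240.15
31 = 31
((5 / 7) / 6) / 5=1 / 42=0.02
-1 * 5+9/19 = -86/19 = -4.53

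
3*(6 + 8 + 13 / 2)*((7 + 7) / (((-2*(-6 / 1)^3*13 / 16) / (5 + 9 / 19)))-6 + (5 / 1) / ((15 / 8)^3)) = -146739 / 475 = -308.92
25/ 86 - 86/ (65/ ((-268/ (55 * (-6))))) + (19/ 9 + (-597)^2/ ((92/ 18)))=2218995664192/ 31821075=69733.52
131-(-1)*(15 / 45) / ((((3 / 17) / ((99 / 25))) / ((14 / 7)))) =3649 / 25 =145.96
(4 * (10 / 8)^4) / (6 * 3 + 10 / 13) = 8125 / 15616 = 0.52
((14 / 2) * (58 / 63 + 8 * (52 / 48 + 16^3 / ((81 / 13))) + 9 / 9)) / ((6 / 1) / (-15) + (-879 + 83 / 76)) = -1135398580 / 27034317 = -42.00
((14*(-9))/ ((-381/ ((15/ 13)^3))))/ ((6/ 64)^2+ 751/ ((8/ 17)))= 4147200/ 13027676129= 0.00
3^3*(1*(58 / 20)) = 783 / 10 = 78.30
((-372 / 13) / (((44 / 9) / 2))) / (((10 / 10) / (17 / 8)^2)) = -52.86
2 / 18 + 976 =8785 / 9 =976.11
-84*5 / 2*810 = -170100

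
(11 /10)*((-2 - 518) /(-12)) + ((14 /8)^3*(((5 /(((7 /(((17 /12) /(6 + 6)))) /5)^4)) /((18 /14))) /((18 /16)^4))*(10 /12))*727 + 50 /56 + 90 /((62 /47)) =60528723394506487 /516527592118272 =117.18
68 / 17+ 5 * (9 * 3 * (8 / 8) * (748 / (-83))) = -100648 / 83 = -1212.63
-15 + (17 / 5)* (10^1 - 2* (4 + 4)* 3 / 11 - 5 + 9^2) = 262.56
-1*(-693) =693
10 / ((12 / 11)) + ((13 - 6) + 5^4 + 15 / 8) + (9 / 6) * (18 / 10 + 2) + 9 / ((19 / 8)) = 1487771 / 2280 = 652.53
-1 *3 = -3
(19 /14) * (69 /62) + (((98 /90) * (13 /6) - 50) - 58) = -12201997 /117180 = -104.13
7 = 7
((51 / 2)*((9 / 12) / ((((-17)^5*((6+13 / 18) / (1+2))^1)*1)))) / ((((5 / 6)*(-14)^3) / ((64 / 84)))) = 243 / 121323022205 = 0.00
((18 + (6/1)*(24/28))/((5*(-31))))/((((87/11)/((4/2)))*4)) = -297/31465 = -0.01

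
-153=-153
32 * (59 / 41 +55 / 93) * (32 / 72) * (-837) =-990976 / 41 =-24170.15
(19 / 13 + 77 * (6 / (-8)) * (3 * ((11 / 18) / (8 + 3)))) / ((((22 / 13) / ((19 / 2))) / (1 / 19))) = -849 / 352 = -2.41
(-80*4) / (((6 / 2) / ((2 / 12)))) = -17.78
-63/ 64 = -0.98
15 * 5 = 75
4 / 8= 1 / 2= 0.50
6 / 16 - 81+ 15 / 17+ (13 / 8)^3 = -656731 / 8704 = -75.45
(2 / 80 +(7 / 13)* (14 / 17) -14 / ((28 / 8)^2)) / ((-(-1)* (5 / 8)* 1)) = -41733 / 38675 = -1.08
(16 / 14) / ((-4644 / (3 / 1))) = -2 / 2709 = -0.00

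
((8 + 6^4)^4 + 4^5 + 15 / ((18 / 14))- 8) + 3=8674243722260 / 3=2891414574086.67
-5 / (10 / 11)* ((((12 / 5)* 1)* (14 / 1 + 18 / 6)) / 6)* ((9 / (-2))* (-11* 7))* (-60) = 777546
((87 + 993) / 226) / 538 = 0.01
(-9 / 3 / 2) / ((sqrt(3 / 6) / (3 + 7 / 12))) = -7.60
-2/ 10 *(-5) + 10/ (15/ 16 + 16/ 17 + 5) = 2.45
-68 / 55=-1.24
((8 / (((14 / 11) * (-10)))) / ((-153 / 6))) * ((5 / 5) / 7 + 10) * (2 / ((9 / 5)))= 6248 / 22491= 0.28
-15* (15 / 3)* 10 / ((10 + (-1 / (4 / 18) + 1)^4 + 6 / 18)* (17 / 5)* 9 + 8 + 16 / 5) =-12000 / 78709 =-0.15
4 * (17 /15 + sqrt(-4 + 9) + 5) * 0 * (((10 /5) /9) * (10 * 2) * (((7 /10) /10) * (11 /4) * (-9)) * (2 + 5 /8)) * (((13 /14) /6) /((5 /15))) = 0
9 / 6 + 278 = 559 / 2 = 279.50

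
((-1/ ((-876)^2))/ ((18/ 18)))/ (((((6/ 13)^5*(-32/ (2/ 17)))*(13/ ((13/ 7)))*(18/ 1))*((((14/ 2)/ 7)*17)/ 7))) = 371293/ 496654980268032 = 0.00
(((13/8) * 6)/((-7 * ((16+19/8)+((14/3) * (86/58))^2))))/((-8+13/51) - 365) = 15054741/266930103125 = 0.00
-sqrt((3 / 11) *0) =0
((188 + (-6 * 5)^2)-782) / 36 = 17 / 2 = 8.50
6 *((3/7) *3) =54/7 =7.71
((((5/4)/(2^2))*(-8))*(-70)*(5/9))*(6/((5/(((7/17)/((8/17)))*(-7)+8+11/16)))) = 7175/24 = 298.96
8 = 8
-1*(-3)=3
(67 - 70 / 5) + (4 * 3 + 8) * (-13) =-207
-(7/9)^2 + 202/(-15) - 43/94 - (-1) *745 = 27809029/38070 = 730.47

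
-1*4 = -4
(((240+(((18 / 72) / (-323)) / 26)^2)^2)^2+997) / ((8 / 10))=26896885534034600179802019478924109583239720965 / 6485551082903959154121209785524158464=4147201246.31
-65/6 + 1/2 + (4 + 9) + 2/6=3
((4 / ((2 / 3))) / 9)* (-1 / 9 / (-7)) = 2 / 189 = 0.01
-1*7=-7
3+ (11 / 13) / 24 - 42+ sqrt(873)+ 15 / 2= -9817 / 312+ 3 * sqrt(97)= -1.92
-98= -98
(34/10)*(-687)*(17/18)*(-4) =132362/15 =8824.13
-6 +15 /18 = -31 /6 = -5.17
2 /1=2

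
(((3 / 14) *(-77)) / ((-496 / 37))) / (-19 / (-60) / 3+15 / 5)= 54945 / 138632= 0.40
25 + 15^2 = 250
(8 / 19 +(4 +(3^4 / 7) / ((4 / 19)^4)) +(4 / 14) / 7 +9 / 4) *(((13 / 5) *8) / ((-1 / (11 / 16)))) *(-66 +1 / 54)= 102305608664831 / 18385920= 5564345.36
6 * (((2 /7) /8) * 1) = 3 /14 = 0.21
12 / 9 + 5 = 19 / 3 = 6.33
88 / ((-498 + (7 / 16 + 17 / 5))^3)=-45056000 / 61784468832437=-0.00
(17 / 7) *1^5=17 / 7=2.43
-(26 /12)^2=-4.69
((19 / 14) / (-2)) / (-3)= 19 / 84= 0.23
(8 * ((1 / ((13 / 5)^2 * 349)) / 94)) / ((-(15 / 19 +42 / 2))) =-950 / 573826149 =-0.00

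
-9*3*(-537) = 14499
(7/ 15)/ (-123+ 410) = 1/ 615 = 0.00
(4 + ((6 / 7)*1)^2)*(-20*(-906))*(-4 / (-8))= 2101920 / 49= 42896.33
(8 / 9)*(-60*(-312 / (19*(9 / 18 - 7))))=-2560 / 19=-134.74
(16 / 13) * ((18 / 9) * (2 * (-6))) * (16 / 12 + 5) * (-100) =243200 / 13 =18707.69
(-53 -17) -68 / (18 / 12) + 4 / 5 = -1718 / 15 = -114.53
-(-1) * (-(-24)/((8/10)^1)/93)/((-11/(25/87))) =-250/29667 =-0.01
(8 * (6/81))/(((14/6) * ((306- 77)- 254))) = -16/1575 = -0.01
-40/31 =-1.29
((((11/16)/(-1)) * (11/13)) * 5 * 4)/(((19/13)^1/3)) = -1815/76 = -23.88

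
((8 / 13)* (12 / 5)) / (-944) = -6 / 3835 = -0.00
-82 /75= -1.09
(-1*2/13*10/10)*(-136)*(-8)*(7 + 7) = -30464/13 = -2343.38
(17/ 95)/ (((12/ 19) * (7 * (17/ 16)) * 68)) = 1/ 1785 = 0.00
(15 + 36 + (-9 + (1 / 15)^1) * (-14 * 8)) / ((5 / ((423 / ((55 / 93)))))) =206831349 / 1375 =150422.80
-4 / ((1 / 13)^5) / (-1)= 1485172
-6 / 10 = -3 / 5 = -0.60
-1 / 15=-0.07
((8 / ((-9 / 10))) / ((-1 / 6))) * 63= 3360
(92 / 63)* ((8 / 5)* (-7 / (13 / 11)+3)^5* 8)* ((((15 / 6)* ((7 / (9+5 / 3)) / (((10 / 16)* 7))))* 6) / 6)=-58317083648 / 38985765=-1495.86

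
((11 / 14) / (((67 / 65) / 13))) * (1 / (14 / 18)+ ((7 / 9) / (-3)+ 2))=2658370 / 88641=29.99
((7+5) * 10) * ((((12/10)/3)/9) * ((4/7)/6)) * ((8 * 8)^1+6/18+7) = 6848/189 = 36.23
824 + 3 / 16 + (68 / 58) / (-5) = 1911571 / 2320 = 823.95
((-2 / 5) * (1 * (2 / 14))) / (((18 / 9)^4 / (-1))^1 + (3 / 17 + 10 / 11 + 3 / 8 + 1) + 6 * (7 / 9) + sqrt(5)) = 40284288 * sqrt(5) / 51975046235 + 357433296 / 51975046235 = 0.01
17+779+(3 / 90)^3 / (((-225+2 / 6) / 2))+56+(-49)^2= 9866348999 / 3033000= 3253.00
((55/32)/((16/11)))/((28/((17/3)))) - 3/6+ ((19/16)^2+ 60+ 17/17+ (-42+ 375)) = 16994581/43008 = 395.15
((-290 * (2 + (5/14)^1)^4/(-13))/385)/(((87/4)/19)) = 682803/436982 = 1.56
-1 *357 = -357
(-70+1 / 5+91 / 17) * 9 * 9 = -443718 / 85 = -5220.21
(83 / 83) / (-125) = -1 / 125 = -0.01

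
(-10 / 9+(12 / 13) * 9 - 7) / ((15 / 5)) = 23 / 351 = 0.07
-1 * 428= -428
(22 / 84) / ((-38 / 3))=-11 / 532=-0.02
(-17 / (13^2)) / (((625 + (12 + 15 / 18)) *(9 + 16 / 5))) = -510 / 39452543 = -0.00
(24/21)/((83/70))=80/83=0.96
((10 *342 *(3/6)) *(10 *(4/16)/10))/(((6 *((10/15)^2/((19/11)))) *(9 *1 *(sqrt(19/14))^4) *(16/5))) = 3675/704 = 5.22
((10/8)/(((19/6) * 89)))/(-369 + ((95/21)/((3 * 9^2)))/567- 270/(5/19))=-8680203/2730149464520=-0.00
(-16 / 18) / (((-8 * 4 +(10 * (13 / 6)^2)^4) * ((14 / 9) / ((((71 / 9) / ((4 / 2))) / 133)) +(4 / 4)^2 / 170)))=-1126275840 / 322798324181319343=-0.00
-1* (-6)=6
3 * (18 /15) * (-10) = -36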